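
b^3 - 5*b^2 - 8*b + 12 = (b - 6)*(b - 1)*(b + 2)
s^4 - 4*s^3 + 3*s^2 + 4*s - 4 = (s - 2)^2*(s - 1)*(s + 1)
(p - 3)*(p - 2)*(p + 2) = p^3 - 3*p^2 - 4*p + 12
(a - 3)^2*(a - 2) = a^3 - 8*a^2 + 21*a - 18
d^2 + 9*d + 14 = (d + 2)*(d + 7)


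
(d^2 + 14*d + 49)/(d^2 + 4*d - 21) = (d + 7)/(d - 3)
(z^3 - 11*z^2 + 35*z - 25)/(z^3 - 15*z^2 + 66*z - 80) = (z^2 - 6*z + 5)/(z^2 - 10*z + 16)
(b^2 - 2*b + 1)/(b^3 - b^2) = (b - 1)/b^2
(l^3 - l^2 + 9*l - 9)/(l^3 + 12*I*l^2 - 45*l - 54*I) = (l^2 - l*(1 + 3*I) + 3*I)/(l^2 + 9*I*l - 18)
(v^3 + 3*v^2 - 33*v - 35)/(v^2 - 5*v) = v + 8 + 7/v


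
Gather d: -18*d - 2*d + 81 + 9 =90 - 20*d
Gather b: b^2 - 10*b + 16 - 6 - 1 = b^2 - 10*b + 9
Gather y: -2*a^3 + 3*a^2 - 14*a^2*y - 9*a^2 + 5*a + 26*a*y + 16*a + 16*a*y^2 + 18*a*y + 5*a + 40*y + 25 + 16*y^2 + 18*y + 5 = -2*a^3 - 6*a^2 + 26*a + y^2*(16*a + 16) + y*(-14*a^2 + 44*a + 58) + 30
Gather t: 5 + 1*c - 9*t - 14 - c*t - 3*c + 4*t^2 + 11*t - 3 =-2*c + 4*t^2 + t*(2 - c) - 12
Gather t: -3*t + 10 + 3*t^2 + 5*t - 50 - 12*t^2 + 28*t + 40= -9*t^2 + 30*t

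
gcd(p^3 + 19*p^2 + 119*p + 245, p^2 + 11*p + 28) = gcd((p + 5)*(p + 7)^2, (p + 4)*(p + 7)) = p + 7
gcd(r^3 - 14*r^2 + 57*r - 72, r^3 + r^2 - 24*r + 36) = r - 3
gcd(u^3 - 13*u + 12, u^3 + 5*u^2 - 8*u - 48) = u^2 + u - 12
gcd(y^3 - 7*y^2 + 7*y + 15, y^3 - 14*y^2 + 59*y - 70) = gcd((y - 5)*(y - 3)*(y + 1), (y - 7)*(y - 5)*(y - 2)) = y - 5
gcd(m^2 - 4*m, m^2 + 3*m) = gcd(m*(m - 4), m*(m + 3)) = m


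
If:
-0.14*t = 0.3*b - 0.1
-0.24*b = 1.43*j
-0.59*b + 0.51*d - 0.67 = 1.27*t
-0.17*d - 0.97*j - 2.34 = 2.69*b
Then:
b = -1.58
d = 9.68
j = 0.26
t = 4.09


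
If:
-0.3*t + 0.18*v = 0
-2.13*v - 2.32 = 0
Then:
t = -0.65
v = -1.09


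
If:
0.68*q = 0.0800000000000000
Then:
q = 0.12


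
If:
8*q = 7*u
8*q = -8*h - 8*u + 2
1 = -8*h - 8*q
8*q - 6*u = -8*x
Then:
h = -29/64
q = 21/64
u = 3/8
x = -3/64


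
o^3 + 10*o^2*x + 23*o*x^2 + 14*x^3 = (o + x)*(o + 2*x)*(o + 7*x)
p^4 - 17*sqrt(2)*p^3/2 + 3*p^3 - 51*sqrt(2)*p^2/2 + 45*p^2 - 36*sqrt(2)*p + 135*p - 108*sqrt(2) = (p + 3)*(p - 4*sqrt(2))*(p - 3*sqrt(2))*(p - 3*sqrt(2)/2)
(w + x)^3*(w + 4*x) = w^4 + 7*w^3*x + 15*w^2*x^2 + 13*w*x^3 + 4*x^4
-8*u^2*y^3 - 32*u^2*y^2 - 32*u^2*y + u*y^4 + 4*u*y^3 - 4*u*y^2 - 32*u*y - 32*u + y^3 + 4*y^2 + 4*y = (-8*u + y)*(y + 2)^2*(u*y + 1)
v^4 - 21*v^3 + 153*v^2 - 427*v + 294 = (v - 7)^2*(v - 6)*(v - 1)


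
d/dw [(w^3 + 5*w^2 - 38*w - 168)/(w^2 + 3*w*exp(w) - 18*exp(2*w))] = ((w^2 + 3*w*exp(w) - 18*exp(2*w))*(3*w^2 + 10*w - 38) - (w^3 + 5*w^2 - 38*w - 168)*(3*w*exp(w) + 2*w - 36*exp(2*w) + 3*exp(w)))/(w^2 + 3*w*exp(w) - 18*exp(2*w))^2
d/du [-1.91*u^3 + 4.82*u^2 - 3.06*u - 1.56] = -5.73*u^2 + 9.64*u - 3.06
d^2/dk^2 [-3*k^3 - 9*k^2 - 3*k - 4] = -18*k - 18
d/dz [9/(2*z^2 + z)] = 9*(-4*z - 1)/(z^2*(2*z + 1)^2)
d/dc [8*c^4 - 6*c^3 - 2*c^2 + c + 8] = 32*c^3 - 18*c^2 - 4*c + 1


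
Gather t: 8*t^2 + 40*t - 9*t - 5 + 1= 8*t^2 + 31*t - 4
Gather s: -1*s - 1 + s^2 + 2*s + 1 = s^2 + s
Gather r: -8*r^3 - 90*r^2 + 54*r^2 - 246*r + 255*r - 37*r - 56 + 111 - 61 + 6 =-8*r^3 - 36*r^2 - 28*r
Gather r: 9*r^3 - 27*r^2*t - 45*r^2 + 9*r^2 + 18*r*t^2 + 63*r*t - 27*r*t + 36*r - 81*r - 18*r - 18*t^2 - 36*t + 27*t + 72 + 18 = 9*r^3 + r^2*(-27*t - 36) + r*(18*t^2 + 36*t - 63) - 18*t^2 - 9*t + 90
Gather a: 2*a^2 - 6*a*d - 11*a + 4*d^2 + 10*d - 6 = 2*a^2 + a*(-6*d - 11) + 4*d^2 + 10*d - 6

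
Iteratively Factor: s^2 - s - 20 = (s - 5)*(s + 4)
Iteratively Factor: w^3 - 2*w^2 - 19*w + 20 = (w + 4)*(w^2 - 6*w + 5) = (w - 5)*(w + 4)*(w - 1)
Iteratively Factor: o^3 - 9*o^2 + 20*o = (o)*(o^2 - 9*o + 20) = o*(o - 5)*(o - 4)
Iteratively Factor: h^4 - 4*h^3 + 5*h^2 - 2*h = (h - 1)*(h^3 - 3*h^2 + 2*h) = h*(h - 1)*(h^2 - 3*h + 2) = h*(h - 2)*(h - 1)*(h - 1)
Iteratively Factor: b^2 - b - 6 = (b + 2)*(b - 3)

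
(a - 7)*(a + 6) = a^2 - a - 42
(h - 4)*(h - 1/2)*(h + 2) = h^3 - 5*h^2/2 - 7*h + 4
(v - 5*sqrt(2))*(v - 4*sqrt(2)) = v^2 - 9*sqrt(2)*v + 40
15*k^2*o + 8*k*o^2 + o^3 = o*(3*k + o)*(5*k + o)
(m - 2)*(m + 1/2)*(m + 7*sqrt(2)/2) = m^3 - 3*m^2/2 + 7*sqrt(2)*m^2/2 - 21*sqrt(2)*m/4 - m - 7*sqrt(2)/2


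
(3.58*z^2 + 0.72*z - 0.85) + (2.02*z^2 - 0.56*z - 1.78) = 5.6*z^2 + 0.16*z - 2.63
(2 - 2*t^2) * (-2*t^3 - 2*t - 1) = 4*t^5 + 2*t^2 - 4*t - 2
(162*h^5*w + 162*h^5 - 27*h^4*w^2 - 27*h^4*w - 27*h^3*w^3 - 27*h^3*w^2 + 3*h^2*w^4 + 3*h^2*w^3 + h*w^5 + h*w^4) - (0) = 162*h^5*w + 162*h^5 - 27*h^4*w^2 - 27*h^4*w - 27*h^3*w^3 - 27*h^3*w^2 + 3*h^2*w^4 + 3*h^2*w^3 + h*w^5 + h*w^4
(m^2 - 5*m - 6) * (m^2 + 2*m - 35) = m^4 - 3*m^3 - 51*m^2 + 163*m + 210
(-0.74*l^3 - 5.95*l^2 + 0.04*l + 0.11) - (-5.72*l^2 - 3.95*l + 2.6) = -0.74*l^3 - 0.23*l^2 + 3.99*l - 2.49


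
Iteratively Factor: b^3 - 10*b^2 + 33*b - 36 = (b - 3)*(b^2 - 7*b + 12) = (b - 3)^2*(b - 4)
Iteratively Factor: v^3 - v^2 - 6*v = (v)*(v^2 - v - 6) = v*(v + 2)*(v - 3)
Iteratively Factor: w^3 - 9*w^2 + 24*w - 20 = (w - 2)*(w^2 - 7*w + 10) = (w - 5)*(w - 2)*(w - 2)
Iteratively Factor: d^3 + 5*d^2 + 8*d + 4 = (d + 2)*(d^2 + 3*d + 2) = (d + 2)^2*(d + 1)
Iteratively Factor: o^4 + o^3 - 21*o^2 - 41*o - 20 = (o + 1)*(o^3 - 21*o - 20) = (o + 1)^2*(o^2 - o - 20) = (o - 5)*(o + 1)^2*(o + 4)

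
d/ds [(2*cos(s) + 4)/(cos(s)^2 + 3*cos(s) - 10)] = 2*(cos(s)^2 + 4*cos(s) + 16)*sin(s)/(cos(s)^2 + 3*cos(s) - 10)^2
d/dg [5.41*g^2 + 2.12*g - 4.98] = 10.82*g + 2.12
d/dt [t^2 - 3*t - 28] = 2*t - 3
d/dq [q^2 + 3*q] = 2*q + 3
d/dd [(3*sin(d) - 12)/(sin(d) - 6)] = -6*cos(d)/(sin(d) - 6)^2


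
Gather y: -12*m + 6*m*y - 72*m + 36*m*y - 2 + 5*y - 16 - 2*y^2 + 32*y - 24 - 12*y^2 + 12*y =-84*m - 14*y^2 + y*(42*m + 49) - 42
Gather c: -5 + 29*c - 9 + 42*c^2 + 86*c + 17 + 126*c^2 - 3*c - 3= 168*c^2 + 112*c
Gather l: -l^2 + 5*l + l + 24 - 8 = -l^2 + 6*l + 16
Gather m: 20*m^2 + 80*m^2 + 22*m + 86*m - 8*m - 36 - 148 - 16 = 100*m^2 + 100*m - 200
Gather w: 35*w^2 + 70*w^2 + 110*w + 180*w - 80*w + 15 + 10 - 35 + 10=105*w^2 + 210*w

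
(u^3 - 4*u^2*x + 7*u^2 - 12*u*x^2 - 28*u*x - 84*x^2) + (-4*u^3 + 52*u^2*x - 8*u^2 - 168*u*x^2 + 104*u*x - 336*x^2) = -3*u^3 + 48*u^2*x - u^2 - 180*u*x^2 + 76*u*x - 420*x^2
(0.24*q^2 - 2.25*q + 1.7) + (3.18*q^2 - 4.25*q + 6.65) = 3.42*q^2 - 6.5*q + 8.35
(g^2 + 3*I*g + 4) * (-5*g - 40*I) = -5*g^3 - 55*I*g^2 + 100*g - 160*I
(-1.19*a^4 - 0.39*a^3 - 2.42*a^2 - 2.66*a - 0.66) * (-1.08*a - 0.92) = 1.2852*a^5 + 1.516*a^4 + 2.9724*a^3 + 5.0992*a^2 + 3.16*a + 0.6072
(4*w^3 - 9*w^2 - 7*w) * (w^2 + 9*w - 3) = 4*w^5 + 27*w^4 - 100*w^3 - 36*w^2 + 21*w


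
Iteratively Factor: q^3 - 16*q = (q - 4)*(q^2 + 4*q) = q*(q - 4)*(q + 4)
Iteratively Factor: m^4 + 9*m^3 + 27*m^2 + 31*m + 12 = (m + 3)*(m^3 + 6*m^2 + 9*m + 4) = (m + 1)*(m + 3)*(m^2 + 5*m + 4) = (m + 1)^2*(m + 3)*(m + 4)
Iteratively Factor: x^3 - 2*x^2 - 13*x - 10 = (x - 5)*(x^2 + 3*x + 2) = (x - 5)*(x + 2)*(x + 1)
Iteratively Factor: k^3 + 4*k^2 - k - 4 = (k - 1)*(k^2 + 5*k + 4) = (k - 1)*(k + 1)*(k + 4)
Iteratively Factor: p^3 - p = (p)*(p^2 - 1) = p*(p - 1)*(p + 1)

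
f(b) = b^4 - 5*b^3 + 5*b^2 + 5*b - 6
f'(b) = 4*b^3 - 15*b^2 + 10*b + 5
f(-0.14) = -6.59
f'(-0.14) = 3.30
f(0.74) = -1.29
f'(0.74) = 5.81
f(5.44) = 240.00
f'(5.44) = 259.45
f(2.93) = -0.49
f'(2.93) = 6.14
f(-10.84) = 20703.70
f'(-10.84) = -6961.03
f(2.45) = -1.24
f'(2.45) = -1.71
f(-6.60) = 3513.75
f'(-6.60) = -1864.38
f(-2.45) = 121.32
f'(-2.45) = -168.36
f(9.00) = 3360.00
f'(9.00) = 1796.00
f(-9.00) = 10560.00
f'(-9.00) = -4216.00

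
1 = 1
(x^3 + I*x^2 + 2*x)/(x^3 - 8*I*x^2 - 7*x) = (x + 2*I)/(x - 7*I)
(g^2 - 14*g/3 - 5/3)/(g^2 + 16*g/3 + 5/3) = (g - 5)/(g + 5)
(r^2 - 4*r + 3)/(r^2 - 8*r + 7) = (r - 3)/(r - 7)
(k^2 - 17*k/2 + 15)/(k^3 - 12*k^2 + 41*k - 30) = (k - 5/2)/(k^2 - 6*k + 5)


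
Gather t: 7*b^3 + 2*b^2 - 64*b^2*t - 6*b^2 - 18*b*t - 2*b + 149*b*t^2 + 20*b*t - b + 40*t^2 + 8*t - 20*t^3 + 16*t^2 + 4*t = 7*b^3 - 4*b^2 - 3*b - 20*t^3 + t^2*(149*b + 56) + t*(-64*b^2 + 2*b + 12)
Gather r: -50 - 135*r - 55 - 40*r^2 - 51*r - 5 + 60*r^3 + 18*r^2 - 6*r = 60*r^3 - 22*r^2 - 192*r - 110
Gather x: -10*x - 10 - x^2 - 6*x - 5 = -x^2 - 16*x - 15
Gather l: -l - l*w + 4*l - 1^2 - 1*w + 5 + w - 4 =l*(3 - w)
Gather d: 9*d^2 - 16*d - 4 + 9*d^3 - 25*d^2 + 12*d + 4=9*d^3 - 16*d^2 - 4*d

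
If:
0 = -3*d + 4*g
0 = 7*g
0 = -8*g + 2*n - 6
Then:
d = 0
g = 0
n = 3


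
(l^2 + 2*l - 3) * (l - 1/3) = l^3 + 5*l^2/3 - 11*l/3 + 1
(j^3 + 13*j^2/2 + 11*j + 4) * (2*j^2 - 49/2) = 2*j^5 + 13*j^4 - 5*j^3/2 - 605*j^2/4 - 539*j/2 - 98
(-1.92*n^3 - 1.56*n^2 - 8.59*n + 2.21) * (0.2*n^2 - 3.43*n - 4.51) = -0.384*n^5 + 6.2736*n^4 + 12.292*n^3 + 36.9413*n^2 + 31.1606*n - 9.9671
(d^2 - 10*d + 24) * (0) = 0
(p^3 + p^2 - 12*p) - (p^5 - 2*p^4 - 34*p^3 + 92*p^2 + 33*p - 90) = -p^5 + 2*p^4 + 35*p^3 - 91*p^2 - 45*p + 90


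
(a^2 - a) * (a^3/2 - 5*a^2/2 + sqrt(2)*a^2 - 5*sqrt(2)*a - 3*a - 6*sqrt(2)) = a^5/2 - 3*a^4 + sqrt(2)*a^4 - 6*sqrt(2)*a^3 - a^3/2 - sqrt(2)*a^2 + 3*a^2 + 6*sqrt(2)*a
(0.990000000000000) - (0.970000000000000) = 0.0200000000000000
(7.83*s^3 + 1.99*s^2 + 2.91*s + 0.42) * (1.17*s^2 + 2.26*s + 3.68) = 9.1611*s^5 + 20.0241*s^4 + 36.7165*s^3 + 14.3912*s^2 + 11.658*s + 1.5456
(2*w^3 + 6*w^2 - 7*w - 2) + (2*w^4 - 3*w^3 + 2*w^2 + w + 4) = 2*w^4 - w^3 + 8*w^2 - 6*w + 2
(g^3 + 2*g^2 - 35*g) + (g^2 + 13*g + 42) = g^3 + 3*g^2 - 22*g + 42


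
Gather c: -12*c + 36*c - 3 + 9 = 24*c + 6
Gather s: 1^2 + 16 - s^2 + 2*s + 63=-s^2 + 2*s + 80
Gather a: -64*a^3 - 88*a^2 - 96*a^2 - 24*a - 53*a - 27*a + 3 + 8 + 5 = -64*a^3 - 184*a^2 - 104*a + 16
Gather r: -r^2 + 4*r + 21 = -r^2 + 4*r + 21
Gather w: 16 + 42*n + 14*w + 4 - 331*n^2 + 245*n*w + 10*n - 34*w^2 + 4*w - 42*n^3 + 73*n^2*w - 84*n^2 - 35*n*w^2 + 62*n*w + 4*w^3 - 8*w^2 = -42*n^3 - 415*n^2 + 52*n + 4*w^3 + w^2*(-35*n - 42) + w*(73*n^2 + 307*n + 18) + 20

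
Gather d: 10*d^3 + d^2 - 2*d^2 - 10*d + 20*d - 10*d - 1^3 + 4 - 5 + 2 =10*d^3 - d^2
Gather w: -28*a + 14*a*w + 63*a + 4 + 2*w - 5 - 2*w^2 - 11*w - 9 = 35*a - 2*w^2 + w*(14*a - 9) - 10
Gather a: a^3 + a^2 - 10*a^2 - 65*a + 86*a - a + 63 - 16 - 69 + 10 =a^3 - 9*a^2 + 20*a - 12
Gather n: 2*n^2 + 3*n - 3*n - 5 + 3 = 2*n^2 - 2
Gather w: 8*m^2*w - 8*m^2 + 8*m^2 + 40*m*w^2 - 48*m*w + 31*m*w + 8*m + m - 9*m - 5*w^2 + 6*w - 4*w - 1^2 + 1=w^2*(40*m - 5) + w*(8*m^2 - 17*m + 2)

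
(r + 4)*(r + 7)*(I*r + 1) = I*r^3 + r^2 + 11*I*r^2 + 11*r + 28*I*r + 28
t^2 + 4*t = t*(t + 4)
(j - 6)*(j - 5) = j^2 - 11*j + 30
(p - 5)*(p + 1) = p^2 - 4*p - 5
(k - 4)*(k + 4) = k^2 - 16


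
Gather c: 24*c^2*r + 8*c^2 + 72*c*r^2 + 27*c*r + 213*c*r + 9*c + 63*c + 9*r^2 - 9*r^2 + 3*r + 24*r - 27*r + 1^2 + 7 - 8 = c^2*(24*r + 8) + c*(72*r^2 + 240*r + 72)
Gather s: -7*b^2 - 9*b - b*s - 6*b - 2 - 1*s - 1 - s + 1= -7*b^2 - 15*b + s*(-b - 2) - 2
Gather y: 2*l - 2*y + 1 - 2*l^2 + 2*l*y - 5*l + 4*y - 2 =-2*l^2 - 3*l + y*(2*l + 2) - 1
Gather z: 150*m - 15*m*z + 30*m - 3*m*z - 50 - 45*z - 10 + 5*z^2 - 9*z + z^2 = 180*m + 6*z^2 + z*(-18*m - 54) - 60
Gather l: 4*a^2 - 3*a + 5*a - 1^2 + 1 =4*a^2 + 2*a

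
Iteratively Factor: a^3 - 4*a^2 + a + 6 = (a - 3)*(a^2 - a - 2) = (a - 3)*(a - 2)*(a + 1)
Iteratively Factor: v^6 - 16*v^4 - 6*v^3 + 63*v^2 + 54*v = (v - 3)*(v^5 + 3*v^4 - 7*v^3 - 27*v^2 - 18*v) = v*(v - 3)*(v^4 + 3*v^3 - 7*v^2 - 27*v - 18) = v*(v - 3)^2*(v^3 + 6*v^2 + 11*v + 6) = v*(v - 3)^2*(v + 1)*(v^2 + 5*v + 6) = v*(v - 3)^2*(v + 1)*(v + 3)*(v + 2)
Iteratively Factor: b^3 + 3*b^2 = (b)*(b^2 + 3*b) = b*(b + 3)*(b)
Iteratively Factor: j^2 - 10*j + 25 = (j - 5)*(j - 5)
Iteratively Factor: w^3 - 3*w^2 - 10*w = (w - 5)*(w^2 + 2*w) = w*(w - 5)*(w + 2)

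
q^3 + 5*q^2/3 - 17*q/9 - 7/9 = (q - 1)*(q + 1/3)*(q + 7/3)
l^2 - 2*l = l*(l - 2)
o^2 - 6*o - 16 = (o - 8)*(o + 2)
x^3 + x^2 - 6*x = x*(x - 2)*(x + 3)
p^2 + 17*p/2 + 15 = (p + 5/2)*(p + 6)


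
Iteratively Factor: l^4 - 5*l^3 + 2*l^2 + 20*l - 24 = (l - 3)*(l^3 - 2*l^2 - 4*l + 8) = (l - 3)*(l - 2)*(l^2 - 4) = (l - 3)*(l - 2)^2*(l + 2)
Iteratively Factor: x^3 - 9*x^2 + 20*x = (x - 4)*(x^2 - 5*x) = (x - 5)*(x - 4)*(x)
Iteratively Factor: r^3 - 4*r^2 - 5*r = (r)*(r^2 - 4*r - 5) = r*(r - 5)*(r + 1)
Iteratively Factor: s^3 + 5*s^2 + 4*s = (s + 1)*(s^2 + 4*s) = s*(s + 1)*(s + 4)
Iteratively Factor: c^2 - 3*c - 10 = (c - 5)*(c + 2)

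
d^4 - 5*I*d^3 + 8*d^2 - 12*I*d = d*(d - 6*I)*(d - I)*(d + 2*I)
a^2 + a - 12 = (a - 3)*(a + 4)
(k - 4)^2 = k^2 - 8*k + 16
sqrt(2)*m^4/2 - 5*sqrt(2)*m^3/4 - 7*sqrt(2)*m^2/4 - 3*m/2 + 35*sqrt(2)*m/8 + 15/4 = (m - 5/2)*(m - 3*sqrt(2)/2)*(m + sqrt(2)/2)*(sqrt(2)*m/2 + 1)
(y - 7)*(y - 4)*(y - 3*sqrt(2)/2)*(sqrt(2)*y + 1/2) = sqrt(2)*y^4 - 11*sqrt(2)*y^3 - 5*y^3/2 + 55*y^2/2 + 109*sqrt(2)*y^2/4 - 70*y + 33*sqrt(2)*y/4 - 21*sqrt(2)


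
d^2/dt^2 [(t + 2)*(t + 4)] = 2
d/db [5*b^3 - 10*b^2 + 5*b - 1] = 15*b^2 - 20*b + 5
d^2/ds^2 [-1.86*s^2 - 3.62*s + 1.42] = -3.72000000000000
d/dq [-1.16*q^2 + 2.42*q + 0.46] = 2.42 - 2.32*q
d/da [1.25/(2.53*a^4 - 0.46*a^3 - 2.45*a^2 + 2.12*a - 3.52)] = (-12.65*a^3 + 1.725*a^2 + 6.125*a - 2.65)/(-2.53*a^4 + 0.46*a^3 + 2.45*a^2 - 2.12*a + 3.52)^2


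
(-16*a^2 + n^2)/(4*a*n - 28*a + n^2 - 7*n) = (-4*a + n)/(n - 7)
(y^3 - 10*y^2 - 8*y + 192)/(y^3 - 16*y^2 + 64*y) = (y^2 - 2*y - 24)/(y*(y - 8))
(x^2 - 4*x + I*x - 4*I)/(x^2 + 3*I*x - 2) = (x - 4)/(x + 2*I)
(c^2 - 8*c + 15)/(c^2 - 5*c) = (c - 3)/c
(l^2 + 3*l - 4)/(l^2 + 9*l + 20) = (l - 1)/(l + 5)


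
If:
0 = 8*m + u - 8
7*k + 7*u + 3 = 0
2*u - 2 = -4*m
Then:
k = 19/21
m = 7/6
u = -4/3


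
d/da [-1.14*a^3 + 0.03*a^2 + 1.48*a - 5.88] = -3.42*a^2 + 0.06*a + 1.48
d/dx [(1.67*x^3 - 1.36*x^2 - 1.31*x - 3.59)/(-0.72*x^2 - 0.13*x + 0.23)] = (-1.2024*x^4 - 0.4342*x^3 + 0.3859*x^2 - 5.7952*x - 0.768)/(0.5184*x^4 + 0.1872*x^3 - 0.3143*x^2 - 0.0598*x + 0.0529)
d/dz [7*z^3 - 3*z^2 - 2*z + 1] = 21*z^2 - 6*z - 2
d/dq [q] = 1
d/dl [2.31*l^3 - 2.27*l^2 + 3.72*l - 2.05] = 6.93*l^2 - 4.54*l + 3.72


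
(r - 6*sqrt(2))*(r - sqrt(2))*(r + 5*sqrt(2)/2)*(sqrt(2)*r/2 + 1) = sqrt(2)*r^4/2 - 7*r^3/2 - 16*sqrt(2)*r^2 + 7*r + 30*sqrt(2)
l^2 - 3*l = l*(l - 3)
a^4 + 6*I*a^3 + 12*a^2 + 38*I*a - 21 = (a - 3*I)*(a + I)^2*(a + 7*I)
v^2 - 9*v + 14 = (v - 7)*(v - 2)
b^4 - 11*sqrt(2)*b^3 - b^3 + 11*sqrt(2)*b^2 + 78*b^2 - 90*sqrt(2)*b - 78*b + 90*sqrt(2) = (b - 1)*(b - 5*sqrt(2))*(b - 3*sqrt(2))^2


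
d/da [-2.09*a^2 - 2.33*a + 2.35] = -4.18*a - 2.33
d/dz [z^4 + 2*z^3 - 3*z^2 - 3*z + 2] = 4*z^3 + 6*z^2 - 6*z - 3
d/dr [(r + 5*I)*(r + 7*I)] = 2*r + 12*I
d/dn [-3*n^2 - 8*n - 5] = -6*n - 8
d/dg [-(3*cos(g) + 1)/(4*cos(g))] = -sin(g)/(4*cos(g)^2)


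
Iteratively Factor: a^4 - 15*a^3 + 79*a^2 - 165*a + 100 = (a - 1)*(a^3 - 14*a^2 + 65*a - 100) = (a - 5)*(a - 1)*(a^2 - 9*a + 20) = (a - 5)*(a - 4)*(a - 1)*(a - 5)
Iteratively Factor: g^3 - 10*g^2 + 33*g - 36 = (g - 3)*(g^2 - 7*g + 12) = (g - 4)*(g - 3)*(g - 3)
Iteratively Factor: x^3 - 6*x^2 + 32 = (x + 2)*(x^2 - 8*x + 16) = (x - 4)*(x + 2)*(x - 4)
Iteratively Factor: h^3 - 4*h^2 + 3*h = (h - 3)*(h^2 - h) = (h - 3)*(h - 1)*(h)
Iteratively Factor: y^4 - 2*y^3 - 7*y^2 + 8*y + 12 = (y + 2)*(y^3 - 4*y^2 + y + 6) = (y + 1)*(y + 2)*(y^2 - 5*y + 6) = (y - 2)*(y + 1)*(y + 2)*(y - 3)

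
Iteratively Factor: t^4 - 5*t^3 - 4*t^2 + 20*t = (t - 2)*(t^3 - 3*t^2 - 10*t) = (t - 2)*(t + 2)*(t^2 - 5*t) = (t - 5)*(t - 2)*(t + 2)*(t)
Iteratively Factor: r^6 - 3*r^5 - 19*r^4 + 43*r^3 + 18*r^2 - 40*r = (r + 1)*(r^5 - 4*r^4 - 15*r^3 + 58*r^2 - 40*r) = (r - 2)*(r + 1)*(r^4 - 2*r^3 - 19*r^2 + 20*r) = (r - 2)*(r - 1)*(r + 1)*(r^3 - r^2 - 20*r) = (r - 2)*(r - 1)*(r + 1)*(r + 4)*(r^2 - 5*r) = (r - 5)*(r - 2)*(r - 1)*(r + 1)*(r + 4)*(r)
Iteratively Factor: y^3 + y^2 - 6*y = (y)*(y^2 + y - 6) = y*(y - 2)*(y + 3)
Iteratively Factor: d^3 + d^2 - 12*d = (d - 3)*(d^2 + 4*d) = (d - 3)*(d + 4)*(d)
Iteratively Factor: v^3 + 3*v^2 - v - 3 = (v + 1)*(v^2 + 2*v - 3) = (v + 1)*(v + 3)*(v - 1)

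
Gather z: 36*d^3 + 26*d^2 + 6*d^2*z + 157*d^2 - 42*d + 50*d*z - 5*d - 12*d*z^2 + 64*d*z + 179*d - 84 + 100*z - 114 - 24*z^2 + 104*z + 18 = 36*d^3 + 183*d^2 + 132*d + z^2*(-12*d - 24) + z*(6*d^2 + 114*d + 204) - 180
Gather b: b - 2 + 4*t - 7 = b + 4*t - 9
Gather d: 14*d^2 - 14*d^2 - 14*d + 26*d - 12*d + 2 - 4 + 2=0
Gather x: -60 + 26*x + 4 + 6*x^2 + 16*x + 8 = 6*x^2 + 42*x - 48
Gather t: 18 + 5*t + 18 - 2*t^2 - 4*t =-2*t^2 + t + 36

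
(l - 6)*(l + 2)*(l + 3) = l^3 - l^2 - 24*l - 36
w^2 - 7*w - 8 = (w - 8)*(w + 1)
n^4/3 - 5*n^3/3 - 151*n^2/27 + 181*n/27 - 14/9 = (n/3 + 1)*(n - 7)*(n - 2/3)*(n - 1/3)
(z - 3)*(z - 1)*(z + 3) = z^3 - z^2 - 9*z + 9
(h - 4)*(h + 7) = h^2 + 3*h - 28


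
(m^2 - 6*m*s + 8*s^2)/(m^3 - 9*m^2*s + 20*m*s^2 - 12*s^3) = (m - 4*s)/(m^2 - 7*m*s + 6*s^2)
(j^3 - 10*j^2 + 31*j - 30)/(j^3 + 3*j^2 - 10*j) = (j^2 - 8*j + 15)/(j*(j + 5))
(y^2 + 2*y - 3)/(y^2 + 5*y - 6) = (y + 3)/(y + 6)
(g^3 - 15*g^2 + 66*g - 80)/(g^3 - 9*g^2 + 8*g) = (g^2 - 7*g + 10)/(g*(g - 1))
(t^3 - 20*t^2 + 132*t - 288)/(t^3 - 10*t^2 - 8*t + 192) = (t - 6)/(t + 4)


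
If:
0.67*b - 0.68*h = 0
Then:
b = 1.01492537313433*h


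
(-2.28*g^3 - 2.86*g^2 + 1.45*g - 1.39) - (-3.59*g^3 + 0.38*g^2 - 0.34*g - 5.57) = 1.31*g^3 - 3.24*g^2 + 1.79*g + 4.18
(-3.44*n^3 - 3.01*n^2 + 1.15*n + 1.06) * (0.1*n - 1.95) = -0.344*n^4 + 6.407*n^3 + 5.9845*n^2 - 2.1365*n - 2.067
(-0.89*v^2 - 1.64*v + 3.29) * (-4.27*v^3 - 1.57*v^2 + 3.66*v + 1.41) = 3.8003*v^5 + 8.4001*v^4 - 14.7309*v^3 - 12.4226*v^2 + 9.729*v + 4.6389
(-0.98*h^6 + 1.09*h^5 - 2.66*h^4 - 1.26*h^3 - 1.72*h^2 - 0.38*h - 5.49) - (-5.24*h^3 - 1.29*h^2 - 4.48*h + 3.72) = -0.98*h^6 + 1.09*h^5 - 2.66*h^4 + 3.98*h^3 - 0.43*h^2 + 4.1*h - 9.21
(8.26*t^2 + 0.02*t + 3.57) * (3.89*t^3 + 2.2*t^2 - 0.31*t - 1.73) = 32.1314*t^5 + 18.2498*t^4 + 11.3707*t^3 - 6.442*t^2 - 1.1413*t - 6.1761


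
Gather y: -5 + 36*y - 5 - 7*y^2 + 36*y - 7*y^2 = -14*y^2 + 72*y - 10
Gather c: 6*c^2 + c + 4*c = 6*c^2 + 5*c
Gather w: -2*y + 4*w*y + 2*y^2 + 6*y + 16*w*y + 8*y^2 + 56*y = 20*w*y + 10*y^2 + 60*y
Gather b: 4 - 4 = 0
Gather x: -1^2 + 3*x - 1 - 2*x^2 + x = -2*x^2 + 4*x - 2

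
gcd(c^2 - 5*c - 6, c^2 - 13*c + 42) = c - 6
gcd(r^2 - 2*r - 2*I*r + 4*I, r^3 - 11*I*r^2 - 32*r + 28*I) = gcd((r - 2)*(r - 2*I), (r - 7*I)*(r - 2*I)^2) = r - 2*I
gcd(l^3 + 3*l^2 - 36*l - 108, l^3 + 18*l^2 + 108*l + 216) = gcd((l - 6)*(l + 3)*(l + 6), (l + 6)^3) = l + 6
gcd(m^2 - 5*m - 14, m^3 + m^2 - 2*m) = m + 2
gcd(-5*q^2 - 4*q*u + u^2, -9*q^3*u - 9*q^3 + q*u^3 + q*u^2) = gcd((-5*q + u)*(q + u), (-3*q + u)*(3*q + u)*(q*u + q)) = 1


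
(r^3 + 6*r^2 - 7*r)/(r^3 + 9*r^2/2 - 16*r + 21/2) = 2*r/(2*r - 3)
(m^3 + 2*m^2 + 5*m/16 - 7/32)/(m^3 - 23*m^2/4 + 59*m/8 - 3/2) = (8*m^2 + 18*m + 7)/(4*(2*m^2 - 11*m + 12))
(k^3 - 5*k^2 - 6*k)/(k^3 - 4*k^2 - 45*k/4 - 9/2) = 4*k*(k + 1)/(4*k^2 + 8*k + 3)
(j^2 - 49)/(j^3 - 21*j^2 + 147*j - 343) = (j + 7)/(j^2 - 14*j + 49)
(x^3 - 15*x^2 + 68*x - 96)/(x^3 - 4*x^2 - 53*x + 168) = (x - 4)/(x + 7)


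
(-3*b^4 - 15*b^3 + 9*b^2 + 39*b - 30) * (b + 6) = -3*b^5 - 33*b^4 - 81*b^3 + 93*b^2 + 204*b - 180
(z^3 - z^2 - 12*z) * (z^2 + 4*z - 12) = z^5 + 3*z^4 - 28*z^3 - 36*z^2 + 144*z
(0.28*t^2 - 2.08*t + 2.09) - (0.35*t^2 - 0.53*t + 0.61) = -0.07*t^2 - 1.55*t + 1.48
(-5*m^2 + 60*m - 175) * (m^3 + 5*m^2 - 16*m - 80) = -5*m^5 + 35*m^4 + 205*m^3 - 1435*m^2 - 2000*m + 14000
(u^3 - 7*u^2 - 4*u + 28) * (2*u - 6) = 2*u^4 - 20*u^3 + 34*u^2 + 80*u - 168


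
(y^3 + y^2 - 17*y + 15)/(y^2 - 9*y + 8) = (y^2 + 2*y - 15)/(y - 8)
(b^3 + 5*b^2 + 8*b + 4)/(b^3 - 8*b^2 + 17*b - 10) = (b^3 + 5*b^2 + 8*b + 4)/(b^3 - 8*b^2 + 17*b - 10)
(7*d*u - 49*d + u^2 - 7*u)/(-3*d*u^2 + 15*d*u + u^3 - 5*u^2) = (-7*d*u + 49*d - u^2 + 7*u)/(u*(3*d*u - 15*d - u^2 + 5*u))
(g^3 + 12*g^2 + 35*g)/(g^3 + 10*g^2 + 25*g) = (g + 7)/(g + 5)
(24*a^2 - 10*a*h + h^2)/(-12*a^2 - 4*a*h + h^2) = (-4*a + h)/(2*a + h)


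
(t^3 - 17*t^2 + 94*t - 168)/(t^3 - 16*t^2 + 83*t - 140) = (t - 6)/(t - 5)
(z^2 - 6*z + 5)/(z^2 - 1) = (z - 5)/(z + 1)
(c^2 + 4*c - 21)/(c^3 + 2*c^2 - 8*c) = (c^2 + 4*c - 21)/(c*(c^2 + 2*c - 8))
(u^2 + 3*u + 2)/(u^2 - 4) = (u + 1)/(u - 2)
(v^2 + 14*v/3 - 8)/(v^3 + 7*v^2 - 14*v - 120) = (v - 4/3)/(v^2 + v - 20)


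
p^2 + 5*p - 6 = (p - 1)*(p + 6)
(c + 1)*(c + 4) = c^2 + 5*c + 4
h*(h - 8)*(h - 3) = h^3 - 11*h^2 + 24*h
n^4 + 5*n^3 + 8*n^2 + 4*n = n*(n + 1)*(n + 2)^2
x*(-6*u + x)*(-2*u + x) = 12*u^2*x - 8*u*x^2 + x^3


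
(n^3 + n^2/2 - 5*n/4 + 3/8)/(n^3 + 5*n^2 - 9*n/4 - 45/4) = (4*n^2 - 4*n + 1)/(2*(2*n^2 + 7*n - 15))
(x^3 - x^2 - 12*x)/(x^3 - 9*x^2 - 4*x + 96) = x/(x - 8)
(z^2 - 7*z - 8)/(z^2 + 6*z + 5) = (z - 8)/(z + 5)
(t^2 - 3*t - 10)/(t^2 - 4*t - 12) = (t - 5)/(t - 6)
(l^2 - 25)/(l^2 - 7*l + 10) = (l + 5)/(l - 2)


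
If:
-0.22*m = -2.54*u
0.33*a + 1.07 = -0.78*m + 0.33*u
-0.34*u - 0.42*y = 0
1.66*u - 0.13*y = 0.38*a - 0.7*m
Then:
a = -1.61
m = -0.72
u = -0.06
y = 0.05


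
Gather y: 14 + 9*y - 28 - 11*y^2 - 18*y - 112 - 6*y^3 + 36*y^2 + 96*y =-6*y^3 + 25*y^2 + 87*y - 126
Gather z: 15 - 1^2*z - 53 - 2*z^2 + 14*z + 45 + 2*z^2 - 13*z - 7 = 0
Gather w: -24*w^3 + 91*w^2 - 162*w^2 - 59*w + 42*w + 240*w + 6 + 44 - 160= -24*w^3 - 71*w^2 + 223*w - 110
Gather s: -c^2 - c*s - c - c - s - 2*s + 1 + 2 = -c^2 - 2*c + s*(-c - 3) + 3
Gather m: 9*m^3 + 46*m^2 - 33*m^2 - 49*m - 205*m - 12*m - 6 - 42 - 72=9*m^3 + 13*m^2 - 266*m - 120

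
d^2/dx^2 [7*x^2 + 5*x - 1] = 14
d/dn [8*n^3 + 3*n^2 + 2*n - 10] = 24*n^2 + 6*n + 2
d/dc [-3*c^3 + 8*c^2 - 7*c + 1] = -9*c^2 + 16*c - 7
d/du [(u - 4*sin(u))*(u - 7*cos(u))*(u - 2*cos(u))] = (u - 4*sin(u))*(u - 7*cos(u))*(2*sin(u) + 1) + (u - 4*sin(u))*(u - 2*cos(u))*(7*sin(u) + 1) - (u - 7*cos(u))*(u - 2*cos(u))*(4*cos(u) - 1)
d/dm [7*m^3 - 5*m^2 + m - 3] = 21*m^2 - 10*m + 1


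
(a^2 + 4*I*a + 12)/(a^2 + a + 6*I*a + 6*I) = (a - 2*I)/(a + 1)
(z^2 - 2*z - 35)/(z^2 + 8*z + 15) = (z - 7)/(z + 3)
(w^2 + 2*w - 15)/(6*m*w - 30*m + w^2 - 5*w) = (w^2 + 2*w - 15)/(6*m*w - 30*m + w^2 - 5*w)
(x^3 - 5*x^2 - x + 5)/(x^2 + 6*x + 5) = (x^2 - 6*x + 5)/(x + 5)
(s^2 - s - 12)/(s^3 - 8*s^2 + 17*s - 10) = (s^2 - s - 12)/(s^3 - 8*s^2 + 17*s - 10)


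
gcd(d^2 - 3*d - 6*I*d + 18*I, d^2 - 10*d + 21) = d - 3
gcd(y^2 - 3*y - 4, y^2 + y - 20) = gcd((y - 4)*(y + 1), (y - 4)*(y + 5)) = y - 4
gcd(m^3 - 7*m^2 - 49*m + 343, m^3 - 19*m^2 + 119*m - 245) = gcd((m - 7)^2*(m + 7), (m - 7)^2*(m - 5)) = m^2 - 14*m + 49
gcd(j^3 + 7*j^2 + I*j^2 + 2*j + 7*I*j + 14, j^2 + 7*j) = j + 7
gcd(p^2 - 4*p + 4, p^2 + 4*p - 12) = p - 2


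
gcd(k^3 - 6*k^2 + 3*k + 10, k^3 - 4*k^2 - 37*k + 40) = 1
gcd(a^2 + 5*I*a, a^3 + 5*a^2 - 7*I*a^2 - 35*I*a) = a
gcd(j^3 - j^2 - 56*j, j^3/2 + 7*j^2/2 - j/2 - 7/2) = j + 7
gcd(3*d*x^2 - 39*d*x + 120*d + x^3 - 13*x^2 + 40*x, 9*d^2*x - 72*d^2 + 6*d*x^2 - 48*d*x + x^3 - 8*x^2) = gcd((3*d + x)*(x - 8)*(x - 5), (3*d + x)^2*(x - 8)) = 3*d*x - 24*d + x^2 - 8*x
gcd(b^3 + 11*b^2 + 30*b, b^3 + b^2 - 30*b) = b^2 + 6*b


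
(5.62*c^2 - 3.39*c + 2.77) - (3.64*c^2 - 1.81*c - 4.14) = 1.98*c^2 - 1.58*c + 6.91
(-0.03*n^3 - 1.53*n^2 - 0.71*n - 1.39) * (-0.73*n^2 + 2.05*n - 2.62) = 0.0219*n^5 + 1.0554*n^4 - 2.5396*n^3 + 3.5678*n^2 - 0.989299999999999*n + 3.6418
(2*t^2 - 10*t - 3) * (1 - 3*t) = -6*t^3 + 32*t^2 - t - 3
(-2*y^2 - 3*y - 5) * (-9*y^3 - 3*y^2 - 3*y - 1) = 18*y^5 + 33*y^4 + 60*y^3 + 26*y^2 + 18*y + 5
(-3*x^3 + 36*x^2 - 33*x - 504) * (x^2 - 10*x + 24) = -3*x^5 + 66*x^4 - 465*x^3 + 690*x^2 + 4248*x - 12096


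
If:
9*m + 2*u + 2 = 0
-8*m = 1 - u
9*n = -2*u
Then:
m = -4/25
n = 14/225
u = -7/25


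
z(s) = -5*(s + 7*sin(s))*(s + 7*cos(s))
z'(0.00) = -280.00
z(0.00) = 0.00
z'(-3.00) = -254.78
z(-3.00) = -198.00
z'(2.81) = -74.46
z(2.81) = 96.91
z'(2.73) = -50.00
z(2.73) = 101.91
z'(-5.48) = 9.20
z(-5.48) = -1.37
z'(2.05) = 202.16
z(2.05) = 48.64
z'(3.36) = -124.52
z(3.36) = 32.01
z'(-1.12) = 231.81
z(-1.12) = 71.60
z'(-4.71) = 91.94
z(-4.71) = 54.12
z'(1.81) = 250.24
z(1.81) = -6.52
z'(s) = -5*(1 - 7*sin(s))*(s + 7*sin(s)) - 5*(s + 7*cos(s))*(7*cos(s) + 1)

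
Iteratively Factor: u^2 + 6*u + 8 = (u + 4)*(u + 2)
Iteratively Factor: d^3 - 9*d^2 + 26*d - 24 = (d - 3)*(d^2 - 6*d + 8) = (d - 4)*(d - 3)*(d - 2)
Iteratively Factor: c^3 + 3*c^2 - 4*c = (c)*(c^2 + 3*c - 4) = c*(c + 4)*(c - 1)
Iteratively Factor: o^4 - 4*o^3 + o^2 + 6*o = (o - 2)*(o^3 - 2*o^2 - 3*o) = (o - 2)*(o + 1)*(o^2 - 3*o) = o*(o - 2)*(o + 1)*(o - 3)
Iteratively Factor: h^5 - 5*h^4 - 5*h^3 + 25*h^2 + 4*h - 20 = (h + 2)*(h^4 - 7*h^3 + 9*h^2 + 7*h - 10) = (h - 2)*(h + 2)*(h^3 - 5*h^2 - h + 5) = (h - 2)*(h - 1)*(h + 2)*(h^2 - 4*h - 5) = (h - 2)*(h - 1)*(h + 1)*(h + 2)*(h - 5)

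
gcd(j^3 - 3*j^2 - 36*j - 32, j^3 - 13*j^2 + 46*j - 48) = j - 8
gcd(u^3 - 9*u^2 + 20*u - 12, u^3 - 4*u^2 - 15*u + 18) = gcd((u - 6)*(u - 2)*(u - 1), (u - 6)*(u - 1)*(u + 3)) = u^2 - 7*u + 6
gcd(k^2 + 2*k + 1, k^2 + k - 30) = 1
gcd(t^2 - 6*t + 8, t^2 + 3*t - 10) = t - 2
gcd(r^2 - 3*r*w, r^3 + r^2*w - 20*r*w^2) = r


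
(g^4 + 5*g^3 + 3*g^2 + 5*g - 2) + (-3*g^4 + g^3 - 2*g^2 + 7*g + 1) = -2*g^4 + 6*g^3 + g^2 + 12*g - 1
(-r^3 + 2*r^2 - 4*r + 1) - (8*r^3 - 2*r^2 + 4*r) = -9*r^3 + 4*r^2 - 8*r + 1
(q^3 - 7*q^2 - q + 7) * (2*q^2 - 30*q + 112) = 2*q^5 - 44*q^4 + 320*q^3 - 740*q^2 - 322*q + 784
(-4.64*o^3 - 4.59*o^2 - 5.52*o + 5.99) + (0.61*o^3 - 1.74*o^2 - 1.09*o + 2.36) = -4.03*o^3 - 6.33*o^2 - 6.61*o + 8.35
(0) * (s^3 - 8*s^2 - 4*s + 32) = 0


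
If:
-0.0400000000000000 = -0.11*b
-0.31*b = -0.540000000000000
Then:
No Solution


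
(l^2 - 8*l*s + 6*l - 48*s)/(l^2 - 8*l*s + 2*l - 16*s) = (l + 6)/(l + 2)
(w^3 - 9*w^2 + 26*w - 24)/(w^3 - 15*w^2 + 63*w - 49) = (w^3 - 9*w^2 + 26*w - 24)/(w^3 - 15*w^2 + 63*w - 49)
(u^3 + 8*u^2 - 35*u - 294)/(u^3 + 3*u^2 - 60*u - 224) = (u^2 + u - 42)/(u^2 - 4*u - 32)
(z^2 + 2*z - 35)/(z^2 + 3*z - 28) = (z - 5)/(z - 4)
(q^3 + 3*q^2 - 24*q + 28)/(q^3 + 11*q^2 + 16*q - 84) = (q - 2)/(q + 6)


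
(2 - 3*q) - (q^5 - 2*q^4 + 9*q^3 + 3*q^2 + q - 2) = -q^5 + 2*q^4 - 9*q^3 - 3*q^2 - 4*q + 4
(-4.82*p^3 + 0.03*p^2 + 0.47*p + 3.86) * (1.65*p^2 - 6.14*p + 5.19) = -7.953*p^5 + 29.6443*p^4 - 24.4245*p^3 + 3.6389*p^2 - 21.2611*p + 20.0334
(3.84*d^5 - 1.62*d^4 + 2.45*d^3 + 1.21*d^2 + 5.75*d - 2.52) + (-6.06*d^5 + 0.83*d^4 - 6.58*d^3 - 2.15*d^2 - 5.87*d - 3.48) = -2.22*d^5 - 0.79*d^4 - 4.13*d^3 - 0.94*d^2 - 0.12*d - 6.0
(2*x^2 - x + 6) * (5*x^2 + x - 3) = 10*x^4 - 3*x^3 + 23*x^2 + 9*x - 18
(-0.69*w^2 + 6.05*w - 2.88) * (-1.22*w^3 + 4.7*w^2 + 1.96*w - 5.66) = 0.8418*w^5 - 10.624*w^4 + 30.5962*w^3 + 2.2274*w^2 - 39.8878*w + 16.3008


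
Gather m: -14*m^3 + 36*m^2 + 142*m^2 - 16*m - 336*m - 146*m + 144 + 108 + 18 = -14*m^3 + 178*m^2 - 498*m + 270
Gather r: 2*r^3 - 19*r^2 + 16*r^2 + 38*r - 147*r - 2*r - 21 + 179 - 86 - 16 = 2*r^3 - 3*r^2 - 111*r + 56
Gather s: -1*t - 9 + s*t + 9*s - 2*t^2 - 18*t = s*(t + 9) - 2*t^2 - 19*t - 9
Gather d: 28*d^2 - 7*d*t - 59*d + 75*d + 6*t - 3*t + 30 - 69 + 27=28*d^2 + d*(16 - 7*t) + 3*t - 12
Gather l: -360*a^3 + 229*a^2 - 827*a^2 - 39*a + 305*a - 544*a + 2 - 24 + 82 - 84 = -360*a^3 - 598*a^2 - 278*a - 24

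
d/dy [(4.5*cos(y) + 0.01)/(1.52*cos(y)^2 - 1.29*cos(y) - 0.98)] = (6.84*cos(y)^2 + 0.0304000000000002*cos(y) + 4.3971)*sin(y)/(2.3104*cos(y)^4 - 3.9216*cos(y)^3 - 1.3151*cos(y)^2 + 2.5284*cos(y) + 0.9604)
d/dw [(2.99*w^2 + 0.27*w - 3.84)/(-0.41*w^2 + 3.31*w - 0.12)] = (10.0076*w^2 - 3.8664*w + 12.678)/(0.1681*w^4 - 2.7142*w^3 + 11.0545*w^2 - 0.7944*w + 0.0144)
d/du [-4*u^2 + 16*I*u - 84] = -8*u + 16*I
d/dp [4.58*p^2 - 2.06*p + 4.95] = 9.16*p - 2.06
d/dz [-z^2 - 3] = -2*z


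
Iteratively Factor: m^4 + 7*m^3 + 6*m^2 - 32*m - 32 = (m + 4)*(m^3 + 3*m^2 - 6*m - 8) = (m + 4)^2*(m^2 - m - 2) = (m - 2)*(m + 4)^2*(m + 1)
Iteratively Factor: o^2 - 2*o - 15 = (o + 3)*(o - 5)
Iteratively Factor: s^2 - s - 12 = (s - 4)*(s + 3)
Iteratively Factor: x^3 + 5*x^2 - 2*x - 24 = (x + 4)*(x^2 + x - 6) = (x - 2)*(x + 4)*(x + 3)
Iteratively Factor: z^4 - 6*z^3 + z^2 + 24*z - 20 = (z - 1)*(z^3 - 5*z^2 - 4*z + 20) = (z - 5)*(z - 1)*(z^2 - 4) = (z - 5)*(z - 1)*(z + 2)*(z - 2)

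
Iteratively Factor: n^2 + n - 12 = (n + 4)*(n - 3)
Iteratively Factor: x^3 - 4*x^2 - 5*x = (x)*(x^2 - 4*x - 5) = x*(x - 5)*(x + 1)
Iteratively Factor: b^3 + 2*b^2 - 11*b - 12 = (b + 4)*(b^2 - 2*b - 3) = (b - 3)*(b + 4)*(b + 1)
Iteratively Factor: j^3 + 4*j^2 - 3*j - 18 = (j + 3)*(j^2 + j - 6) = (j + 3)^2*(j - 2)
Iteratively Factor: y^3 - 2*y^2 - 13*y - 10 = (y + 2)*(y^2 - 4*y - 5) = (y + 1)*(y + 2)*(y - 5)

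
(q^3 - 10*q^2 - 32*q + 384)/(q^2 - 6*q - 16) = (q^2 - 2*q - 48)/(q + 2)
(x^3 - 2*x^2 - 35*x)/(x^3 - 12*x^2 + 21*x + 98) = x*(x + 5)/(x^2 - 5*x - 14)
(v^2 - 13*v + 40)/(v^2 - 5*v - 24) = (v - 5)/(v + 3)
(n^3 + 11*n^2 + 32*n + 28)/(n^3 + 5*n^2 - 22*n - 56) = (n + 2)/(n - 4)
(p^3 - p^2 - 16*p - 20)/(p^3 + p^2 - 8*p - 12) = (p - 5)/(p - 3)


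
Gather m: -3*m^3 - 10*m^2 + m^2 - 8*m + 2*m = -3*m^3 - 9*m^2 - 6*m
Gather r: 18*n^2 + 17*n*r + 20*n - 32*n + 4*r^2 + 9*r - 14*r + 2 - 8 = 18*n^2 - 12*n + 4*r^2 + r*(17*n - 5) - 6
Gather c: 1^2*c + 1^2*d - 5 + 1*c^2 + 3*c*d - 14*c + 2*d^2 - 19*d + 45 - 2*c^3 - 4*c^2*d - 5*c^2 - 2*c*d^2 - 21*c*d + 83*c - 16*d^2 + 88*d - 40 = -2*c^3 + c^2*(-4*d - 4) + c*(-2*d^2 - 18*d + 70) - 14*d^2 + 70*d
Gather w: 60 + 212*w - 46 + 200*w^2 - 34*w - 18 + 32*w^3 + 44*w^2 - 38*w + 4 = 32*w^3 + 244*w^2 + 140*w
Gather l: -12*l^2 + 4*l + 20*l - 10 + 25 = -12*l^2 + 24*l + 15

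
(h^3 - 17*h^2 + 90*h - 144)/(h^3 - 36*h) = (h^2 - 11*h + 24)/(h*(h + 6))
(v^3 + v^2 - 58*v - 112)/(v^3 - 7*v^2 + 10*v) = (v^3 + v^2 - 58*v - 112)/(v*(v^2 - 7*v + 10))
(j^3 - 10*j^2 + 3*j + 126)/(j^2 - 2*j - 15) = (j^2 - 13*j + 42)/(j - 5)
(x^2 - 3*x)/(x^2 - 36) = x*(x - 3)/(x^2 - 36)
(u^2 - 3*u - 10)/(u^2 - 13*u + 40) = (u + 2)/(u - 8)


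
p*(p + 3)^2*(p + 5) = p^4 + 11*p^3 + 39*p^2 + 45*p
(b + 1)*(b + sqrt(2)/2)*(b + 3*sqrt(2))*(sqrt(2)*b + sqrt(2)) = sqrt(2)*b^4 + 2*sqrt(2)*b^3 + 7*b^3 + 4*sqrt(2)*b^2 + 14*b^2 + 7*b + 6*sqrt(2)*b + 3*sqrt(2)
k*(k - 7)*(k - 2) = k^3 - 9*k^2 + 14*k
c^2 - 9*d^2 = (c - 3*d)*(c + 3*d)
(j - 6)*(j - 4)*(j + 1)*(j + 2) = j^4 - 7*j^3 - 4*j^2 + 52*j + 48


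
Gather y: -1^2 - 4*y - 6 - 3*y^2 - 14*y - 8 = -3*y^2 - 18*y - 15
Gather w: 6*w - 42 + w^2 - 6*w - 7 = w^2 - 49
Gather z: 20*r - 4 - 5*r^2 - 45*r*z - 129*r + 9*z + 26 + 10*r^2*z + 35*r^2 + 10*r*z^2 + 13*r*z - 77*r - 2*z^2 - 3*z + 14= 30*r^2 - 186*r + z^2*(10*r - 2) + z*(10*r^2 - 32*r + 6) + 36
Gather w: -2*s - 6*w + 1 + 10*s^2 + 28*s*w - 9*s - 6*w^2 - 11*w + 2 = 10*s^2 - 11*s - 6*w^2 + w*(28*s - 17) + 3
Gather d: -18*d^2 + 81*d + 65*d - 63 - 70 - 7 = -18*d^2 + 146*d - 140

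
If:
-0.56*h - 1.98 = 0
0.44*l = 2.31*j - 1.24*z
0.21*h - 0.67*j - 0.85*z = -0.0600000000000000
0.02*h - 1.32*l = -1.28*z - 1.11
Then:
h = -3.54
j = -0.27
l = 0.22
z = -0.59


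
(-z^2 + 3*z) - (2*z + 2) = -z^2 + z - 2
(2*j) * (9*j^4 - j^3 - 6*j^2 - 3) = 18*j^5 - 2*j^4 - 12*j^3 - 6*j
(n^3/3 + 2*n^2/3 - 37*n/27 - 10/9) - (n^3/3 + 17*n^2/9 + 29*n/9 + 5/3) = -11*n^2/9 - 124*n/27 - 25/9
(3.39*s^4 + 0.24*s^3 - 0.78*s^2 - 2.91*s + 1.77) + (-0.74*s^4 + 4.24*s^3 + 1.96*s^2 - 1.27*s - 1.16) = 2.65*s^4 + 4.48*s^3 + 1.18*s^2 - 4.18*s + 0.61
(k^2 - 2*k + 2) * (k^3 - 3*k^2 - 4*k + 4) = k^5 - 5*k^4 + 4*k^3 + 6*k^2 - 16*k + 8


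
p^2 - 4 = (p - 2)*(p + 2)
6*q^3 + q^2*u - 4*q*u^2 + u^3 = (-3*q + u)*(-2*q + u)*(q + u)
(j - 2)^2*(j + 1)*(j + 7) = j^4 + 4*j^3 - 21*j^2 + 4*j + 28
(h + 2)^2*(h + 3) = h^3 + 7*h^2 + 16*h + 12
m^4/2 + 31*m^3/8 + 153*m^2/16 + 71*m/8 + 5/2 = (m/2 + 1/4)*(m + 5/4)*(m + 2)*(m + 4)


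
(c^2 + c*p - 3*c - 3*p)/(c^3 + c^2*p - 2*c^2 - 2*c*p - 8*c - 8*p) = (c - 3)/(c^2 - 2*c - 8)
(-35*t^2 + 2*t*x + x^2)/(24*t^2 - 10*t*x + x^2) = (-35*t^2 + 2*t*x + x^2)/(24*t^2 - 10*t*x + x^2)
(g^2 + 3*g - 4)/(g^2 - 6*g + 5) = (g + 4)/(g - 5)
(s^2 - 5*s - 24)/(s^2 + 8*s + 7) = (s^2 - 5*s - 24)/(s^2 + 8*s + 7)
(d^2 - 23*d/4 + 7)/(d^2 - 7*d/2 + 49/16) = 4*(d - 4)/(4*d - 7)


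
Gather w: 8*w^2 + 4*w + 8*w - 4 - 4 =8*w^2 + 12*w - 8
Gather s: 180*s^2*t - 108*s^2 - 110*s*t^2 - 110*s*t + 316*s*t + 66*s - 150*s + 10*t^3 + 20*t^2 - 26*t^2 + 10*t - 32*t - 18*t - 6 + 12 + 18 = s^2*(180*t - 108) + s*(-110*t^2 + 206*t - 84) + 10*t^3 - 6*t^2 - 40*t + 24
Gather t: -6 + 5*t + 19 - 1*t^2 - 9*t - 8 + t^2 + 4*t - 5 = 0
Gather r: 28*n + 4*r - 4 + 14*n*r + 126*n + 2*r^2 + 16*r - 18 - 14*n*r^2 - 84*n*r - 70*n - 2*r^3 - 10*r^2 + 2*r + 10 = 84*n - 2*r^3 + r^2*(-14*n - 8) + r*(22 - 70*n) - 12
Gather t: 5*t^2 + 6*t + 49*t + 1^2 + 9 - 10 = 5*t^2 + 55*t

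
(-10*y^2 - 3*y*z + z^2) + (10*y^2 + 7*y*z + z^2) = 4*y*z + 2*z^2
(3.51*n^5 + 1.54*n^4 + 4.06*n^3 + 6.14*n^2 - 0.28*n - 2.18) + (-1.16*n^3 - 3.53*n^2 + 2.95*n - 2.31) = 3.51*n^5 + 1.54*n^4 + 2.9*n^3 + 2.61*n^2 + 2.67*n - 4.49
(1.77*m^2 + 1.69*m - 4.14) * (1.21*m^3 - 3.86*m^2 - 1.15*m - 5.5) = 2.1417*m^5 - 4.7873*m^4 - 13.5683*m^3 + 4.3019*m^2 - 4.534*m + 22.77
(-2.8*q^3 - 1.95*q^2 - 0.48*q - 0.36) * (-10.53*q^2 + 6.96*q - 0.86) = 29.484*q^5 + 1.0455*q^4 - 6.1096*q^3 + 2.127*q^2 - 2.0928*q + 0.3096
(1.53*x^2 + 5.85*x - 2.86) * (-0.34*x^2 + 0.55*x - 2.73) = -0.5202*x^4 - 1.1475*x^3 + 0.0130000000000005*x^2 - 17.5435*x + 7.8078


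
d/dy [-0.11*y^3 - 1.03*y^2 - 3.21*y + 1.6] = -0.33*y^2 - 2.06*y - 3.21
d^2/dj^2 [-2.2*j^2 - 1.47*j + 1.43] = -4.40000000000000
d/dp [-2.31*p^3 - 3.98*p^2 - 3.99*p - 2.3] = -6.93*p^2 - 7.96*p - 3.99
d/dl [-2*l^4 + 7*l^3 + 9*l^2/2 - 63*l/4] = -8*l^3 + 21*l^2 + 9*l - 63/4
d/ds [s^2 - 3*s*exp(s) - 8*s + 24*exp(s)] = -3*s*exp(s) + 2*s + 21*exp(s) - 8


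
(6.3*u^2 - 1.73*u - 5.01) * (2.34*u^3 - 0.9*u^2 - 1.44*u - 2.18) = 14.742*u^5 - 9.7182*u^4 - 19.2384*u^3 - 6.7338*u^2 + 10.9858*u + 10.9218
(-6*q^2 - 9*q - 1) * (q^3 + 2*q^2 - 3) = -6*q^5 - 21*q^4 - 19*q^3 + 16*q^2 + 27*q + 3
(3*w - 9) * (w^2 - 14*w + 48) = 3*w^3 - 51*w^2 + 270*w - 432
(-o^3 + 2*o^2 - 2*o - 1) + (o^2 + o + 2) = -o^3 + 3*o^2 - o + 1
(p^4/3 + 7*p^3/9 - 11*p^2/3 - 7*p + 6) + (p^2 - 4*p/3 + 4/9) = p^4/3 + 7*p^3/9 - 8*p^2/3 - 25*p/3 + 58/9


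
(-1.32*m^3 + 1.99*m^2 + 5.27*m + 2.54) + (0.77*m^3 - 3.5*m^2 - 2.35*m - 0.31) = -0.55*m^3 - 1.51*m^2 + 2.92*m + 2.23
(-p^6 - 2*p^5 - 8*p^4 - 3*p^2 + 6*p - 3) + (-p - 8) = -p^6 - 2*p^5 - 8*p^4 - 3*p^2 + 5*p - 11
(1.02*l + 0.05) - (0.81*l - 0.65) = 0.21*l + 0.7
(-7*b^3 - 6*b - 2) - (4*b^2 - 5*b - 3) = -7*b^3 - 4*b^2 - b + 1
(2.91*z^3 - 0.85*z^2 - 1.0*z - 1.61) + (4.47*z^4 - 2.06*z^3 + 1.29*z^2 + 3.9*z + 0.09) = 4.47*z^4 + 0.85*z^3 + 0.44*z^2 + 2.9*z - 1.52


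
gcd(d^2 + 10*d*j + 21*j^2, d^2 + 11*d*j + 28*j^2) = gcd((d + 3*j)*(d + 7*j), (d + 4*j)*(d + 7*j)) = d + 7*j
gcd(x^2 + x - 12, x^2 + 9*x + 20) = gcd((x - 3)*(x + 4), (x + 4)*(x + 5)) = x + 4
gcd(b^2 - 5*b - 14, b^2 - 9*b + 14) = b - 7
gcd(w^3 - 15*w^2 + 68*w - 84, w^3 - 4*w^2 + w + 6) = w - 2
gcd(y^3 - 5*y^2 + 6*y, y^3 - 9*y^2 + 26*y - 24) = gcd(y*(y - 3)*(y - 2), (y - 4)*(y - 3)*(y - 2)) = y^2 - 5*y + 6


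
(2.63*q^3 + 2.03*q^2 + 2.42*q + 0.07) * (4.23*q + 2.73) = 11.1249*q^4 + 15.7668*q^3 + 15.7785*q^2 + 6.9027*q + 0.1911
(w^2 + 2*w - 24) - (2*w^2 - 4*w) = -w^2 + 6*w - 24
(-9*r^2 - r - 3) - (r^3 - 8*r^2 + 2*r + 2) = -r^3 - r^2 - 3*r - 5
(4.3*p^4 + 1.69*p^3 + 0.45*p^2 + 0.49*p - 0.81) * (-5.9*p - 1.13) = -25.37*p^5 - 14.83*p^4 - 4.5647*p^3 - 3.3995*p^2 + 4.2253*p + 0.9153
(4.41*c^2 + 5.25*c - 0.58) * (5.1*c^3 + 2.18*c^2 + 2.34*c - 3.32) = 22.491*c^5 + 36.3888*c^4 + 18.8064*c^3 - 3.6206*c^2 - 18.7872*c + 1.9256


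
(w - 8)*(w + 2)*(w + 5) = w^3 - w^2 - 46*w - 80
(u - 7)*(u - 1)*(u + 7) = u^3 - u^2 - 49*u + 49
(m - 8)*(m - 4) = m^2 - 12*m + 32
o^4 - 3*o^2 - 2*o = o*(o - 2)*(o + 1)^2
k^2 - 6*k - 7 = (k - 7)*(k + 1)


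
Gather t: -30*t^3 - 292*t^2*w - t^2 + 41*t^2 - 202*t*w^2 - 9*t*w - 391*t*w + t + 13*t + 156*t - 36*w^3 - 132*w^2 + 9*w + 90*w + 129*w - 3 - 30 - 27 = -30*t^3 + t^2*(40 - 292*w) + t*(-202*w^2 - 400*w + 170) - 36*w^3 - 132*w^2 + 228*w - 60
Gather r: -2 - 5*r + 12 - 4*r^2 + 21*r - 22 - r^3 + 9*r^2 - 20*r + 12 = -r^3 + 5*r^2 - 4*r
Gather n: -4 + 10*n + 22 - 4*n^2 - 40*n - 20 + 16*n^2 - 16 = 12*n^2 - 30*n - 18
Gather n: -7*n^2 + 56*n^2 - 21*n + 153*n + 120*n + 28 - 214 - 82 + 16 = 49*n^2 + 252*n - 252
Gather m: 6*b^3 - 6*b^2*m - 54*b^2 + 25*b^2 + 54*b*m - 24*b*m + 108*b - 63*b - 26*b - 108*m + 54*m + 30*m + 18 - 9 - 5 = 6*b^3 - 29*b^2 + 19*b + m*(-6*b^2 + 30*b - 24) + 4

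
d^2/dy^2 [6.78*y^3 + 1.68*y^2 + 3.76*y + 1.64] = 40.68*y + 3.36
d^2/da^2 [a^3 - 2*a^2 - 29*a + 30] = 6*a - 4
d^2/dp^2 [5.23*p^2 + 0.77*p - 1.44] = 10.4600000000000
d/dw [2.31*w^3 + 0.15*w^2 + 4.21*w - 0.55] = 6.93*w^2 + 0.3*w + 4.21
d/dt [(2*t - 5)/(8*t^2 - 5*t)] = (-16*t^2 + 80*t - 25)/(t^2*(64*t^2 - 80*t + 25))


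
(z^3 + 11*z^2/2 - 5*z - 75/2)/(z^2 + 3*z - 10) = (2*z^2 + z - 15)/(2*(z - 2))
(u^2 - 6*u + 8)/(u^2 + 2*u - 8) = (u - 4)/(u + 4)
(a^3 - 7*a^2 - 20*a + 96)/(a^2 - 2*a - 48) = (a^2 + a - 12)/(a + 6)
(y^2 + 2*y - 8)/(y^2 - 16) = (y - 2)/(y - 4)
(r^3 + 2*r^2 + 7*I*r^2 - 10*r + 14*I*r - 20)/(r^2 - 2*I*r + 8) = (r^2 + r*(2 + 5*I) + 10*I)/(r - 4*I)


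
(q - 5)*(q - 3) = q^2 - 8*q + 15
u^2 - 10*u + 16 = (u - 8)*(u - 2)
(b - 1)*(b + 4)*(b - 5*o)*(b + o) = b^4 - 4*b^3*o + 3*b^3 - 5*b^2*o^2 - 12*b^2*o - 4*b^2 - 15*b*o^2 + 16*b*o + 20*o^2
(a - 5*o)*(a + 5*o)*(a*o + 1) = a^3*o + a^2 - 25*a*o^3 - 25*o^2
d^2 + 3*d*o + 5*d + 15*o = (d + 5)*(d + 3*o)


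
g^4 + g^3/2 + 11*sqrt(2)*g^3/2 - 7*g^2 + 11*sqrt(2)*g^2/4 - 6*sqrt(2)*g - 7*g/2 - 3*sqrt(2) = (g + 1/2)*(g - sqrt(2))*(g + sqrt(2)/2)*(g + 6*sqrt(2))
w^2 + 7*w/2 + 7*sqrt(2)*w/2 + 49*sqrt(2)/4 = (w + 7/2)*(w + 7*sqrt(2)/2)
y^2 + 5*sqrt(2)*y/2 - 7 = (y - sqrt(2))*(y + 7*sqrt(2)/2)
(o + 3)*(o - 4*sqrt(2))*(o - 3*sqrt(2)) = o^3 - 7*sqrt(2)*o^2 + 3*o^2 - 21*sqrt(2)*o + 24*o + 72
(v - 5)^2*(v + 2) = v^3 - 8*v^2 + 5*v + 50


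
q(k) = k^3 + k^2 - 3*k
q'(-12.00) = 405.00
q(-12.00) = -1548.00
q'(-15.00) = 642.00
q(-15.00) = -3105.00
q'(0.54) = -1.05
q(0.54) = -1.17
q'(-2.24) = 7.57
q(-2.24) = 0.50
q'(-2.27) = 7.92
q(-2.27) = 0.27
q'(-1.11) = -1.52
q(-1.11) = 3.19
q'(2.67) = 23.73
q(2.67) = 18.15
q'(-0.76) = -2.79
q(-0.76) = 2.42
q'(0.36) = -1.89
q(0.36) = -0.90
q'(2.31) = 17.63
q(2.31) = 10.73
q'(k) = 3*k^2 + 2*k - 3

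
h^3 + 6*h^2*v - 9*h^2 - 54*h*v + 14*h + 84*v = (h - 7)*(h - 2)*(h + 6*v)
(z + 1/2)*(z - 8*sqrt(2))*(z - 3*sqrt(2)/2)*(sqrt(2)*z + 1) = sqrt(2)*z^4 - 18*z^3 + sqrt(2)*z^3/2 - 9*z^2 + 29*sqrt(2)*z^2/2 + 29*sqrt(2)*z/4 + 24*z + 12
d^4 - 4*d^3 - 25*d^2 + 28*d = d*(d - 7)*(d - 1)*(d + 4)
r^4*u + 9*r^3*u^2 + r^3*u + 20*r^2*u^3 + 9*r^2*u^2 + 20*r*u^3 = r*(r + 4*u)*(r + 5*u)*(r*u + u)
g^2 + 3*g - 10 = (g - 2)*(g + 5)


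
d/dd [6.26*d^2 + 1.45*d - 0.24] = 12.52*d + 1.45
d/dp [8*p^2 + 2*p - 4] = 16*p + 2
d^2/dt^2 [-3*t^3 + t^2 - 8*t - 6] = 2 - 18*t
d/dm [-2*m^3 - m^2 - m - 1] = -6*m^2 - 2*m - 1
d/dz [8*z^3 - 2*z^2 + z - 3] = 24*z^2 - 4*z + 1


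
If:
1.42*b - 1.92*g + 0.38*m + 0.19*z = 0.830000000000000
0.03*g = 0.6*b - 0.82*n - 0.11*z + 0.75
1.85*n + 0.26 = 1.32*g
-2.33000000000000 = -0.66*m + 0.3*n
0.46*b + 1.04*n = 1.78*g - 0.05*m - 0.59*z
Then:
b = 49.36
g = 43.10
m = 17.45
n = 30.61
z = 36.11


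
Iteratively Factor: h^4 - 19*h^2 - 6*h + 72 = (h - 2)*(h^3 + 2*h^2 - 15*h - 36) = (h - 4)*(h - 2)*(h^2 + 6*h + 9) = (h - 4)*(h - 2)*(h + 3)*(h + 3)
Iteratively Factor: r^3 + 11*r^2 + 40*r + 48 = (r + 4)*(r^2 + 7*r + 12) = (r + 4)^2*(r + 3)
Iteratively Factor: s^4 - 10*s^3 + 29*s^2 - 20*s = (s - 5)*(s^3 - 5*s^2 + 4*s) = s*(s - 5)*(s^2 - 5*s + 4) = s*(s - 5)*(s - 1)*(s - 4)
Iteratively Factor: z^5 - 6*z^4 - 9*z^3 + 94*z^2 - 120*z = (z + 4)*(z^4 - 10*z^3 + 31*z^2 - 30*z) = (z - 3)*(z + 4)*(z^3 - 7*z^2 + 10*z) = z*(z - 3)*(z + 4)*(z^2 - 7*z + 10) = z*(z - 3)*(z - 2)*(z + 4)*(z - 5)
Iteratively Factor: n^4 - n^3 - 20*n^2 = (n - 5)*(n^3 + 4*n^2) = n*(n - 5)*(n^2 + 4*n) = n*(n - 5)*(n + 4)*(n)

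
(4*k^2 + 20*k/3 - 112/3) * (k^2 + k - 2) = 4*k^4 + 32*k^3/3 - 116*k^2/3 - 152*k/3 + 224/3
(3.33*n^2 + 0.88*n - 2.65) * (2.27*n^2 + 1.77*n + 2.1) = 7.5591*n^4 + 7.8917*n^3 + 2.5351*n^2 - 2.8425*n - 5.565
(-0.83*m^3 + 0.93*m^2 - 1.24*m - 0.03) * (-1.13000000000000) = 0.9379*m^3 - 1.0509*m^2 + 1.4012*m + 0.0339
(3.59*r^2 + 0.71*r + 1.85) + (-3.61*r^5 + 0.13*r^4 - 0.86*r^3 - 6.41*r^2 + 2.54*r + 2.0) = -3.61*r^5 + 0.13*r^4 - 0.86*r^3 - 2.82*r^2 + 3.25*r + 3.85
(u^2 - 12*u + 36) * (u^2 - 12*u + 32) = u^4 - 24*u^3 + 212*u^2 - 816*u + 1152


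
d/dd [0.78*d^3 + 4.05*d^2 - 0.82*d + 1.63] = 2.34*d^2 + 8.1*d - 0.82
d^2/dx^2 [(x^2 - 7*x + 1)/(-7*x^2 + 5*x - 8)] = 2*(308*x^3 + 21*x^2 - 1071*x + 247)/(343*x^6 - 735*x^5 + 1701*x^4 - 1805*x^3 + 1944*x^2 - 960*x + 512)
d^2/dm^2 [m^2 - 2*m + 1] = 2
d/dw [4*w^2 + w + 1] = 8*w + 1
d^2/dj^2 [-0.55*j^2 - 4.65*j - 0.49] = -1.10000000000000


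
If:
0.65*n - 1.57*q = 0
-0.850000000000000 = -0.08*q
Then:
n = 25.66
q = 10.62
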